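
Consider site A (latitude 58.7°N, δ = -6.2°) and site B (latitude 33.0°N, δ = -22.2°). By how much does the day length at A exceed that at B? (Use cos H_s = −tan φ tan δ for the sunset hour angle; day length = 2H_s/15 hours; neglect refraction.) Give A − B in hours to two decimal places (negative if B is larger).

A: H_s = arccos(−tan 58.7° · tan -6.2°) = 79.71°, so 2H_s/15 = 10.6280 h.
B: H_s = arccos(−tan 33.0° · tan -22.2°) = 74.63°, so 2H_s/15 = 9.9507 h.
A − B = 10.6280 − 9.9507 = 0.6773 h.

+0.68 h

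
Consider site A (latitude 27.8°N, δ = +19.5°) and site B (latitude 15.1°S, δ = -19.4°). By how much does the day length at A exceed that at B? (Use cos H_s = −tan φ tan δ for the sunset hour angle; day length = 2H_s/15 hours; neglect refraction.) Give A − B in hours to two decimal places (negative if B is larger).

+0.71 h

A: H_s = arccos(−tan 27.8° · tan 19.5°) = 100.76°, so 2H_s/15 = 13.4347 h.
B: H_s = arccos(−tan -15.1° · tan -19.4°) = 95.45°, so 2H_s/15 = 12.7267 h.
A − B = 13.4347 − 12.7267 = 0.7080 h.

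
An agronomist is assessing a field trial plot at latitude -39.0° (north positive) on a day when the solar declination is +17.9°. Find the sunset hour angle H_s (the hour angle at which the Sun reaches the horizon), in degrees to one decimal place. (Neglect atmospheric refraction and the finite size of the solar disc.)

cos H_s = −tan(-39.0°) · tan(17.9°) = 0.2616, so H_s = arccos(0.2616) = 74.83°.

74.8°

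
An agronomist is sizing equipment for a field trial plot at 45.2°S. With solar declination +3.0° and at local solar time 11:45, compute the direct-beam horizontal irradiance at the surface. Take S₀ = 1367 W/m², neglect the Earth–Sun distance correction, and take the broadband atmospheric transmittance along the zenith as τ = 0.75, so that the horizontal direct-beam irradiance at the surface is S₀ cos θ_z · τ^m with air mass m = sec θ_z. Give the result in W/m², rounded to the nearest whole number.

Hour angle H = 15° × (11.75 − 12) = -3.75°.
cos θ_z = sin(-45.2°) sin(3.0°) + cos(-45.2°) cos(3.0°) cos(-3.75°) = -0.0371 + 0.7022 = 0.6651.
Air mass m = 1/cos θ_z = 1/0.6651 = 1.504; τ^m = 0.75^1.504 = 0.6488.
Surface direct beam = 1367 × 0.6651 × 0.6488 = 589.88 W/m².

590 W/m²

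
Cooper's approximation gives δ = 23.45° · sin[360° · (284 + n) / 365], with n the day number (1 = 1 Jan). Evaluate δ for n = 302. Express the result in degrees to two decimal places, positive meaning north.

-14.43°

360 × (284 + 302) / 365 = 577.973°; sin(577.973°) = -0.6153.
δ = 23.45 × -0.6153 = -14.429° ≈ -14.43°.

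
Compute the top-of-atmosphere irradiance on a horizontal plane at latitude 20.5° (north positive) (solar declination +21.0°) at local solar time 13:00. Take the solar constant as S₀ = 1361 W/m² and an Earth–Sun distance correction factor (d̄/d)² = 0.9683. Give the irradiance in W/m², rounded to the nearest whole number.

1279 W/m²

Hour angle H = 15° × (13 − 12) = 15.00°.
cos θ_z = sin(20.5°) sin(21.0°) + cos(20.5°) cos(21.0°) cos(15.00°) = 0.1255 + 0.8447 = 0.9702.
Top-of-atmosphere irradiance = S₀ (d̄/d)² cos θ_z = 1361 × 0.9683 × 0.9702 = 1278.58 W/m².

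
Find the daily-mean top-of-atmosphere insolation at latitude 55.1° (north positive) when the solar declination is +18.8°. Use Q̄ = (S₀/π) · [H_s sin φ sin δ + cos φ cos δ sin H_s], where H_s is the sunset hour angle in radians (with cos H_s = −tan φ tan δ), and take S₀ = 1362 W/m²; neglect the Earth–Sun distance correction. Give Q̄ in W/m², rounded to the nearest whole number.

443 W/m²

−tan φ tan δ = −(1.4335)(0.3404) = -0.4880; H_s = arccos(-0.4880) = 119.21°. In radians, H_s = 2.0806.
H_s sin φ sin δ = 2.0806 × 0.8202 × 0.3223 = 0.5500.
cos φ cos δ sin H_s = 0.5721 × 0.9466 × 0.8728 = 0.4727.
Q̄ = (1362/π) × (0.5500 + 0.4727) = 433.54 × 1.0227 = 443.38 W/m².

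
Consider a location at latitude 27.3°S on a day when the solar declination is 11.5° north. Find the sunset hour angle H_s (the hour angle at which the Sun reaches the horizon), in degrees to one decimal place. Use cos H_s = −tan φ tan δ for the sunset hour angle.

cos H_s = −tan(-27.3°) · tan(11.5°) = 0.1050, so H_s = arccos(0.1050) = 83.97°.

84.0°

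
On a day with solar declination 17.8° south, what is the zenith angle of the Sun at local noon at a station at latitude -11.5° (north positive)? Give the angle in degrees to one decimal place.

6.3°

At local solar noon the hour angle is zero, so the zenith angle is |φ − δ| = |-11.5° − (-17.8°)| = 6.3°.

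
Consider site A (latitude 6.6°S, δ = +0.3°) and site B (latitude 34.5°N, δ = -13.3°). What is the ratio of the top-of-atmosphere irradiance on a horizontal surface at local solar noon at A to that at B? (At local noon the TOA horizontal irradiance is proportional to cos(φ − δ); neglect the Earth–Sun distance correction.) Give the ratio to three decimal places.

1.478

A: cos θ_z = cos(-6.6° − (0.3°)) = 0.9928.
B: cos θ_z = cos(34.5° − (-13.3°)) = 0.6717.
Ratio A/B = 0.9928 / 0.6717 = 1.4780.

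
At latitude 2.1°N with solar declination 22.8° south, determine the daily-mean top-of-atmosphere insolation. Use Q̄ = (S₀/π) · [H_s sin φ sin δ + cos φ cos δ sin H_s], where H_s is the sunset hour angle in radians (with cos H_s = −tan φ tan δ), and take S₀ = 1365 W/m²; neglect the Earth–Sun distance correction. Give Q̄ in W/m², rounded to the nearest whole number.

391 W/m²

cos H_s = −tan(2.1°) · tan(-22.8°) = 0.0154, so H_s = arccos(0.0154) = 89.12°. In radians, H_s = 1.5554.
H_s sin φ sin δ = 1.5554 × 0.0366 × -0.3875 = -0.0221.
cos φ cos δ sin H_s = 0.9993 × 0.9219 × 0.9999 = 0.9212.
Q̄ = (1365/π) × (-0.0221 + 0.9212) = 434.49 × 0.8991 = 390.65 W/m².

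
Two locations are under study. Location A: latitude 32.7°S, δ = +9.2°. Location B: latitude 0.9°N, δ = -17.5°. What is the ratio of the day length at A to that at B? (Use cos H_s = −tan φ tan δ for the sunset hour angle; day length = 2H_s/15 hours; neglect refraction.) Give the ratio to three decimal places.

A: H_s = arccos(−tan -32.7° · tan 9.2°) = 84.03°, so 2H_s/15 = 11.2040 h.
B: H_s = arccos(−tan 0.9° · tan -17.5°) = 89.72°, so 2H_s/15 = 11.9627 h.
Ratio A/B = 11.2040 / 11.9627 = 0.9366.

0.937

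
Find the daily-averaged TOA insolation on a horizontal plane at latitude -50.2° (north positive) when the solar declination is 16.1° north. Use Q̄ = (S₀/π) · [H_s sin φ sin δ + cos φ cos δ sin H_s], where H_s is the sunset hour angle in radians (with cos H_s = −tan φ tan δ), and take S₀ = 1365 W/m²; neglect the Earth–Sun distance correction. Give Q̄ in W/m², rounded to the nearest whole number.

cos H_s = −tan(-50.2°) · tan(16.1°) = 0.3464, so H_s = arccos(0.3464) = 69.73°. In radians, H_s = 1.2170.
H_s sin φ sin δ = 1.2170 × -0.7683 × 0.2773 = -0.2593.
cos φ cos δ sin H_s = 0.6401 × 0.9608 × 0.9381 = 0.5769.
Q̄ = (1365/π) × (-0.2593 + 0.5769) = 434.49 × 0.3176 = 137.99 W/m².

138 W/m²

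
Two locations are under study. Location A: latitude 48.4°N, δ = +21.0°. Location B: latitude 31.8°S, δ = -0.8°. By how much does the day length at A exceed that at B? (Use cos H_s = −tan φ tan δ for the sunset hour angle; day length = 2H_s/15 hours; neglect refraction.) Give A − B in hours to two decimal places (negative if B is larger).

+3.35 h

A: H_s = arccos(−tan 48.4° · tan 21.0°) = 115.62°, so 2H_s/15 = 15.4160 h.
B: H_s = arccos(−tan -31.8° · tan -0.8°) = 90.50°, so 2H_s/15 = 12.0667 h.
A − B = 15.4160 − 12.0667 = 3.3493 h.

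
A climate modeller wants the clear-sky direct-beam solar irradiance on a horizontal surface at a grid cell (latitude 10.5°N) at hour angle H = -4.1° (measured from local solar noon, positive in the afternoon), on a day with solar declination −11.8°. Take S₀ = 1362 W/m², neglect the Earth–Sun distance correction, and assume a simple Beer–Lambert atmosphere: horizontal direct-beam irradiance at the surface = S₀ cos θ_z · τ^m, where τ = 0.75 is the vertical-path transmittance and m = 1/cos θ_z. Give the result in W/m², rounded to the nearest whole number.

920 W/m²

cos θ_z = sin φ sin δ + cos φ cos δ cos H = (0.1822)(-0.2045) + (0.9833)(0.9789)(0.9974) = 0.9228.
Air mass m = 1/cos θ_z = 1/0.9228 = 1.084; τ^m = 0.75^1.084 = 0.7321.
Surface direct beam = 1362 × 0.9228 × 0.7321 = 920.14 W/m².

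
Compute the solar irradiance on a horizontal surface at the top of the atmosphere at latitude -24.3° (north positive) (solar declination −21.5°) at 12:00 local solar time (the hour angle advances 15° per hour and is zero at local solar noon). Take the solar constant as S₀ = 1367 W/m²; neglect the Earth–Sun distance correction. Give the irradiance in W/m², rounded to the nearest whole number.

Hour angle H = 15° × (12 − 12) = 0.00°.
With φ = -24.3°, δ = -21.5°, H = 0.00°: sin φ sin δ = 0.1508, cos φ cos δ cos H = 0.8480, so cos θ_z = 0.9988.
Top-of-atmosphere irradiance = S₀ cos θ_z = 1367 × 0.9988 = 1365.36 W/m².

1365 W/m²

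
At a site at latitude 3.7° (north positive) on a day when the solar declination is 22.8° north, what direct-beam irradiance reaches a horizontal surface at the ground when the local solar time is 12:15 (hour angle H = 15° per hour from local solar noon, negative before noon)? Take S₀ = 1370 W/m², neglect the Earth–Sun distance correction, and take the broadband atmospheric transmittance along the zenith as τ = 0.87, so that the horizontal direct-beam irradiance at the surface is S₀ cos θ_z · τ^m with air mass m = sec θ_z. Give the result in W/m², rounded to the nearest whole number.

Hour angle H = 15° × (12.25 − 12) = 3.75°.
With φ = 3.7°, δ = 22.8°, H = 3.75°: sin φ sin δ = 0.0250, cos φ cos δ cos H = 0.9180, so cos θ_z = 0.9430.
Air mass m = 1/cos θ_z = 1/0.9430 = 1.060; τ^m = 0.87^1.060 = 0.8628.
Surface direct beam = 1370 × 0.9430 × 0.8628 = 1114.66 W/m².

1115 W/m²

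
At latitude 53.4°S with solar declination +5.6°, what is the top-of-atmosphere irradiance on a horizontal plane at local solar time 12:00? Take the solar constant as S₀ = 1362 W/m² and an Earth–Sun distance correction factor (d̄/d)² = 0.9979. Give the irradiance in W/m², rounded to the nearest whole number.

Hour angle H = 15° × (12 − 12) = 0.00°.
With φ = -53.4°, δ = 5.6°, H = 0.00°: sin φ sin δ = -0.0783, cos φ cos δ cos H = 0.5934, so cos θ_z = 0.5151.
Top-of-atmosphere irradiance = S₀ (d̄/d)² cos θ_z = 1362 × 0.9979 × 0.5151 = 700.09 W/m².

700 W/m²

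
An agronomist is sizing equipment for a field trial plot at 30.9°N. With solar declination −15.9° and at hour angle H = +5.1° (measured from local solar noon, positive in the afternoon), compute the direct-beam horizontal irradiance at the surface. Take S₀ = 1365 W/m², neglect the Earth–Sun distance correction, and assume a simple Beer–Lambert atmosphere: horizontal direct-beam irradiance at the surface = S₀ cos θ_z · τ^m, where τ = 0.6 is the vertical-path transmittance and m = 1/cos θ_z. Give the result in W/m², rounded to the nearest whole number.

cos θ_z = sin(30.9°) sin(-15.9°) + cos(30.9°) cos(-15.9°) cos(5.10°) = -0.1407 + 0.8220 = 0.6813.
Air mass m = 1/cos θ_z = 1/0.6813 = 1.468; τ^m = 0.6^1.468 = 0.4724.
Surface direct beam = 1365 × 0.6813 × 0.4724 = 439.32 W/m².

439 W/m²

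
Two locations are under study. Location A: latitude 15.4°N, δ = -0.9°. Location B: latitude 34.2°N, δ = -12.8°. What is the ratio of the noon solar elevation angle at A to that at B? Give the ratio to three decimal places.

1.714

A: 90° − |15.4 − (-0.9)| = 73.70°.
B: 90° − |34.2 − (-12.8)| = 43.00°.
Ratio A/B = 73.7000 / 43.0000 = 1.7140.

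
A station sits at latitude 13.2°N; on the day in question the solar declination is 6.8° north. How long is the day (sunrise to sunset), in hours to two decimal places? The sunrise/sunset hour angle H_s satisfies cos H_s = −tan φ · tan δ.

12.21 hours

cos H_s = −tan(13.2°) · tan(6.8°) = -0.0280, so H_s = arccos(-0.0280) = 91.60°.
Day length = 2 H_s / 15° h⁻¹ = 183.20° / 15 = 12.213 h.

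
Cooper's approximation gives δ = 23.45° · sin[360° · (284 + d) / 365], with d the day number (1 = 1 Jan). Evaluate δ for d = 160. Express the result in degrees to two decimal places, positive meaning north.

360 × (284 + 160) / 365 = 437.918°; sin(437.918°) = 0.9778.
δ = 23.45 × 0.9778 = 22.929° ≈ +22.93°.

+22.93°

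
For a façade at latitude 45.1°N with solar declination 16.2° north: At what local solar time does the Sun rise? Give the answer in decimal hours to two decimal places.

−tan φ tan δ = −(1.0035)(0.2905) = -0.2915; H_s = arccos(-0.2915) = 106.95°.
Sunrise is at 12 − H_s/15 = 12 − 7.130 = 4.870 h local solar time.

4.87 h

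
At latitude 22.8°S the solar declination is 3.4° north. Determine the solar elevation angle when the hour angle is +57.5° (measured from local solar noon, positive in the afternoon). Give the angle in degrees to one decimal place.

28.1°

cos θ_z = sin φ sin δ + cos φ cos δ cos H = (-0.3875)(0.0593) + (0.9219)(0.9982)(0.5373) = 0.4715.
θ_z = arccos(0.4715) = 61.87°, so the elevation is 90° − 61.87° = 28.13°.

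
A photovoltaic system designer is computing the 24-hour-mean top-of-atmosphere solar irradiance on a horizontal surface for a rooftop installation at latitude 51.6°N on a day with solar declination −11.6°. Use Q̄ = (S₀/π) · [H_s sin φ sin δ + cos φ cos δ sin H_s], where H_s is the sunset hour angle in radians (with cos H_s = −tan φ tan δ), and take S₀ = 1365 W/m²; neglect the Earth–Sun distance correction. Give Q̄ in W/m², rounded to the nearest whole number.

166 W/m²

−tan φ tan δ = −(1.2617)(-0.2053) = 0.2590; H_s = arccos(0.2590) = 74.99°. In radians, H_s = 1.3088.
H_s sin φ sin δ = 1.3088 × 0.7837 × -0.2011 = -0.2063.
cos φ cos δ sin H_s = 0.6211 × 0.9796 × 0.9659 = 0.5877.
Q̄ = (1365/π) × (-0.2063 + 0.5877) = 434.49 × 0.3814 = 165.71 W/m².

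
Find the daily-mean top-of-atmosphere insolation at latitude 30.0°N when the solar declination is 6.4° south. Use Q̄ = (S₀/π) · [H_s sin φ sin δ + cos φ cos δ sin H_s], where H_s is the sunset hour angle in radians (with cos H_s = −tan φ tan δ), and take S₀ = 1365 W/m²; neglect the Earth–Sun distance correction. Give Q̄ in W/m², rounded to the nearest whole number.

337 W/m²

−tan φ tan δ = −(0.5774)(-0.1122) = 0.0648; H_s = arccos(0.0648) = 86.28°. In radians, H_s = 1.5059.
H_s sin φ sin δ = 1.5059 × 0.5000 × -0.1115 = -0.0840.
cos φ cos δ sin H_s = 0.8660 × 0.9938 × 0.9979 = 0.8588.
Q̄ = (1365/π) × (-0.0840 + 0.8588) = 434.49 × 0.7748 = 336.64 W/m².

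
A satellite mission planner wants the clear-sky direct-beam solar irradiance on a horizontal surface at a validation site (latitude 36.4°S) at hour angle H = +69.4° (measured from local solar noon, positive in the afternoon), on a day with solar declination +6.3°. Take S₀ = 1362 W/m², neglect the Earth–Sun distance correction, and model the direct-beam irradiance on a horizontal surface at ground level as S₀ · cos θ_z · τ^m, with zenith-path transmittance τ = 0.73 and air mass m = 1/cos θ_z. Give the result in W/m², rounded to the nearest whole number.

69 W/m²

cos θ_z = sin φ sin δ + cos φ cos δ cos H = (-0.5934)(0.1097) + (0.8049)(0.9940)(0.3518) = 0.2164.
Air mass m = 1/cos θ_z = 1/0.2164 = 4.621; τ^m = 0.73^4.621 = 0.2336.
Surface direct beam = 1362 × 0.2164 × 0.2336 = 68.85 W/m².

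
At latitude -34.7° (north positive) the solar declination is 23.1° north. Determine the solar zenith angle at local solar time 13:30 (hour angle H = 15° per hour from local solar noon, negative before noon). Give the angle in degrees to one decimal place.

Hour angle H = 15° × (13.5 − 12) = 22.50°.
With φ = -34.7°, δ = 23.1°, H = 22.50°: sin φ sin δ = -0.2233, cos φ cos δ cos H = 0.6987, so cos θ_z = 0.4754.
θ_z = arccos(0.4754) = 61.61°.

61.6°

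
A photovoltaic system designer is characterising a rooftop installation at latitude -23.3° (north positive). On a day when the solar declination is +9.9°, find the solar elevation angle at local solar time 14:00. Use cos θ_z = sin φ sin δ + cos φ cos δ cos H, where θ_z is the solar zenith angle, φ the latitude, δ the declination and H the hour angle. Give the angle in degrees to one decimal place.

Hour angle H = 15° × (14 − 12) = 30.00°.
cos θ_z = sin(-23.3°) sin(9.9°) + cos(-23.3°) cos(9.9°) cos(30.00°) = -0.0680 + 0.7836 = 0.7156.
θ_z = arccos(0.7156) = 44.31°, so the elevation is 90° − 44.31° = 45.69°.

45.7°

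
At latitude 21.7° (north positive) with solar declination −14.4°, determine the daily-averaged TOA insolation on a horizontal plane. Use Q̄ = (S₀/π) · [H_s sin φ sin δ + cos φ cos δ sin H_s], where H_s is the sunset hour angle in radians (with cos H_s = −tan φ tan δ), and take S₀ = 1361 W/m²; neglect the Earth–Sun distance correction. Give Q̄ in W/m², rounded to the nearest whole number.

329 W/m²

−tan φ tan δ = −(0.3979)(-0.2568) = 0.1022; H_s = arccos(0.1022) = 84.13°. In radians, H_s = 1.4683.
H_s sin φ sin δ = 1.4683 × 0.3697 × -0.2487 = -0.1350.
cos φ cos δ sin H_s = 0.9291 × 0.9686 × 0.9948 = 0.8952.
Q̄ = (1361/π) × (-0.1350 + 0.8952) = 433.22 × 0.7602 = 329.33 W/m².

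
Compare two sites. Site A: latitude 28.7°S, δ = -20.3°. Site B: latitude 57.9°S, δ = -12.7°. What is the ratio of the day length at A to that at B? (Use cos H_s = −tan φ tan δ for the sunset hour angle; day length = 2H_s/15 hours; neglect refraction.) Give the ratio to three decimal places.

A: H_s = arccos(−tan -28.7° · tan -20.3°) = 101.68°, so 2H_s/15 = 13.5573 h.
B: H_s = arccos(−tan -57.9° · tan -12.7°) = 111.05°, so 2H_s/15 = 14.8067 h.
Ratio A/B = 13.5573 / 14.8067 = 0.9156.

0.916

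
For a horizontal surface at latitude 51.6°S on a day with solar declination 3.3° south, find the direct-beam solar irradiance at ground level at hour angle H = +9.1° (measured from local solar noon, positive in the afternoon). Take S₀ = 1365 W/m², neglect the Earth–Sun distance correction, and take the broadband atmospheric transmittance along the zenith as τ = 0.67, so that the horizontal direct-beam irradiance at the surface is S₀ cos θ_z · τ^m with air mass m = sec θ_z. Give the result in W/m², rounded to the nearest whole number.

488 W/m²

cos θ_z = sin φ sin δ + cos φ cos δ cos H = (-0.7837)(-0.0576) + (0.6211)(0.9983)(0.9874) = 0.6574.
Air mass m = 1/cos θ_z = 1/0.6574 = 1.521; τ^m = 0.67^1.521 = 0.5438.
Surface direct beam = 1365 × 0.6574 × 0.5438 = 487.98 W/m².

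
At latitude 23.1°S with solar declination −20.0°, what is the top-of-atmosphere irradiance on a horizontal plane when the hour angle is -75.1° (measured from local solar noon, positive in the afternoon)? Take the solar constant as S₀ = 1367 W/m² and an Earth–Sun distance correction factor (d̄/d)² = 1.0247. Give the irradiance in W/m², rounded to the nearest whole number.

cos θ_z = sin φ sin δ + cos φ cos δ cos H = (-0.3923)(-0.3420) + (0.9198)(0.9397)(0.2571) = 0.3564.
Top-of-atmosphere irradiance = S₀ (d̄/d)² cos θ_z = 1367 × 1.0247 × 0.3564 = 499.23 W/m².

499 W/m²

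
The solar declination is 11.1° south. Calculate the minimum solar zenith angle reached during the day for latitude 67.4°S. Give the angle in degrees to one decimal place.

56.3°

At local solar noon the hour angle is zero, so the zenith angle is |φ − δ| = |-67.4° − (-11.1°)| = 56.3°.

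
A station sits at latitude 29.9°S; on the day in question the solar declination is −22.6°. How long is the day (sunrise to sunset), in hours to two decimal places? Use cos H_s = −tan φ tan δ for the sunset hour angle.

−tan φ tan δ = −(-0.5750)(-0.4163) = -0.2394; H_s = arccos(-0.2394) = 103.85°.
Day length = 2 H_s / 15° h⁻¹ = 207.70° / 15 = 13.847 h.

13.85 hours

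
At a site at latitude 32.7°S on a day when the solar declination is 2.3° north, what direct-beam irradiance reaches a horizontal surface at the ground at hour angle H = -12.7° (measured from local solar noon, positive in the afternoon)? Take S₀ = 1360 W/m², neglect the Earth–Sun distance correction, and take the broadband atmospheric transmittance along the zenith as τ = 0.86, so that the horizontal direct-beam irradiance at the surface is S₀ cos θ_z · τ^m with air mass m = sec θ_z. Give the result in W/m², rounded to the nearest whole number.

899 W/m²

cos θ_z = sin(-32.7°) sin(2.3°) + cos(-32.7°) cos(2.3°) cos(-12.70°) = -0.0217 + 0.8203 = 0.7986.
Air mass m = 1/cos θ_z = 1/0.7986 = 1.252; τ^m = 0.86^1.252 = 0.8279.
Surface direct beam = 1360 × 0.7986 × 0.8279 = 899.18 W/m².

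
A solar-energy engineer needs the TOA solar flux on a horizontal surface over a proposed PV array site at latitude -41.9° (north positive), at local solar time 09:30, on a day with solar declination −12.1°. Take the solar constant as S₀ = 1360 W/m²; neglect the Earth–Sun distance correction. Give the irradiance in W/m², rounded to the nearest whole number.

976 W/m²

Hour angle H = 15° × (9.5 − 12) = -37.50°.
With φ = -41.9°, δ = -12.1°, H = -37.50°: sin φ sin δ = 0.1400, cos φ cos δ cos H = 0.5774, so cos θ_z = 0.7174.
Top-of-atmosphere irradiance = S₀ cos θ_z = 1360 × 0.7174 = 975.66 W/m².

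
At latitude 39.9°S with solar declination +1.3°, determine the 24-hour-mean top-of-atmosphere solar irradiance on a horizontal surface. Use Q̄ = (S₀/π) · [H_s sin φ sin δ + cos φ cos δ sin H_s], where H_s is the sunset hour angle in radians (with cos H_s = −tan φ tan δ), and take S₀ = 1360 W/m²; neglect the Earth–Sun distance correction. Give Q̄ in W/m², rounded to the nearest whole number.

322 W/m²

The sunset hour angle satisfies cos H_s = −tan φ tan δ = 0.0190, giving H_s = 88.91°. In radians, H_s = 1.5518.
H_s sin φ sin δ = 1.5518 × -0.6414 × 0.0227 = -0.0226.
cos φ cos δ sin H_s = 0.7672 × 0.9997 × 0.9998 = 0.7668.
Q̄ = (1360/π) × (-0.0226 + 0.7668) = 432.90 × 0.7442 = 322.16 W/m².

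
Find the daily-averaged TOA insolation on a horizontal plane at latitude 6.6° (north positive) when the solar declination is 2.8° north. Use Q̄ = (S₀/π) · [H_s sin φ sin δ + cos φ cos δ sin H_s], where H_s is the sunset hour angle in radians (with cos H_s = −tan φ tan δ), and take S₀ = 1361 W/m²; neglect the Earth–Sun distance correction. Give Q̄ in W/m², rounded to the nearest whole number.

cos H_s = −tan(6.6°) · tan(2.8°) = -0.0057, so H_s = arccos(-0.0057) = 90.33°. In radians, H_s = 1.5766.
H_s sin φ sin δ = 1.5766 × 0.1149 × 0.0488 = 0.0088.
cos φ cos δ sin H_s = 0.9934 × 0.9988 × 1.0000 = 0.9922.
Q̄ = (1361/π) × (0.0088 + 0.9922) = 433.22 × 1.0010 = 433.65 W/m².

434 W/m²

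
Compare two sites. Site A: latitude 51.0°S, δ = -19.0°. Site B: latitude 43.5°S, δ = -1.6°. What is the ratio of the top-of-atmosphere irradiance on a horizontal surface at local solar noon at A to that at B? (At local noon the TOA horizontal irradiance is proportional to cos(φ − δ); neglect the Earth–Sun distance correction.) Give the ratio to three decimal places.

1.139

A: cos θ_z = cos(-51.0° − (-19.0°)) = 0.8480.
B: cos θ_z = cos(-43.5° − (-1.6°)) = 0.7443.
Ratio A/B = 0.8480 / 0.7443 = 1.1393.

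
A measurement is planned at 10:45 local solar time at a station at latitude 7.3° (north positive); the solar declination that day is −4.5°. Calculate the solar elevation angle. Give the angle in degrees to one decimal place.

67.9°

Hour angle H = 15° × (10.75 − 12) = -18.75°.
cos θ_z = sin(7.3°) sin(-4.5°) + cos(7.3°) cos(-4.5°) cos(-18.75°) = -0.0100 + 0.9364 = 0.9264.
θ_z = arccos(0.9264) = 22.12°, so the elevation is 90° − 22.12° = 67.88°.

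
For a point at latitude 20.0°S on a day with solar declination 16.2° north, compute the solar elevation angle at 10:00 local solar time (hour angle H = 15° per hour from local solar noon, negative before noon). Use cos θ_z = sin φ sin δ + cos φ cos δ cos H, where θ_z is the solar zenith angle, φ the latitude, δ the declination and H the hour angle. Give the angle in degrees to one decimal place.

Hour angle H = 15° × (10 − 12) = -30.00°.
With φ = -20.0°, δ = 16.2°, H = -30.00°: sin φ sin δ = -0.0954, cos φ cos δ cos H = 0.7815, so cos θ_z = 0.6861.
θ_z = arccos(0.6861) = 46.68°, so the elevation is 90° − 46.68° = 43.32°.

43.3°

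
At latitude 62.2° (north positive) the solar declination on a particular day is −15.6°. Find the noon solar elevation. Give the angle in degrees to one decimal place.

At local solar noon the hour angle is zero, so the elevation is 90° − |φ − δ| = 90° − |62.2° − (-15.6°)| = 90° − 77.8° = 12.2°.

12.2°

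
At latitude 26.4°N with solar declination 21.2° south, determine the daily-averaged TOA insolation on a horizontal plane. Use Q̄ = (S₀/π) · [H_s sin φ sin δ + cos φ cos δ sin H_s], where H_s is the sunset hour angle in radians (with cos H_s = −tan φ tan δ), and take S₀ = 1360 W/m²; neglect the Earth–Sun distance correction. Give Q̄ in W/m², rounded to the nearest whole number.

−tan φ tan δ = −(0.4964)(-0.3879) = 0.1926; H_s = arccos(0.1926) = 78.90°. In radians, H_s = 1.3771.
H_s sin φ sin δ = 1.3771 × 0.4446 × -0.3616 = -0.2214.
cos φ cos δ sin H_s = 0.8957 × 0.9323 × 0.9813 = 0.8194.
Q̄ = (1360/π) × (-0.2214 + 0.8194) = 432.90 × 0.5980 = 258.87 W/m².

259 W/m²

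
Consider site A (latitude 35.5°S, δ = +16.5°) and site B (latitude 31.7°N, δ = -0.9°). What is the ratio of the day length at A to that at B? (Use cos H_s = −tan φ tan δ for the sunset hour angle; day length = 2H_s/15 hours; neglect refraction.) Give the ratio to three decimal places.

0.870

A: H_s = arccos(−tan -35.5° · tan 16.5°) = 77.80°, so 2H_s/15 = 10.3733 h.
B: H_s = arccos(−tan 31.7° · tan -0.9°) = 89.44°, so 2H_s/15 = 11.9253 h.
Ratio A/B = 10.3733 / 11.9253 = 0.8699.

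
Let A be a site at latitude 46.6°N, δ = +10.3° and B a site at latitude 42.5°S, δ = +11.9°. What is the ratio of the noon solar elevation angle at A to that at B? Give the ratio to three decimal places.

1.508

A: 90° − |46.6 − (10.3)| = 53.70°.
B: 90° − |-42.5 − (11.9)| = 35.60°.
Ratio A/B = 53.7000 / 35.6000 = 1.5084.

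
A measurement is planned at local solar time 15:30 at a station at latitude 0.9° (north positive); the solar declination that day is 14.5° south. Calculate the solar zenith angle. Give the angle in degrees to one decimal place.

Hour angle H = 15° × (15.5 − 12) = 52.50°.
With φ = 0.9°, δ = -14.5°, H = 52.50°: sin φ sin δ = -0.0039, cos φ cos δ cos H = 0.5893, so cos θ_z = 0.5854.
θ_z = arccos(0.5854) = 54.17°.

54.2°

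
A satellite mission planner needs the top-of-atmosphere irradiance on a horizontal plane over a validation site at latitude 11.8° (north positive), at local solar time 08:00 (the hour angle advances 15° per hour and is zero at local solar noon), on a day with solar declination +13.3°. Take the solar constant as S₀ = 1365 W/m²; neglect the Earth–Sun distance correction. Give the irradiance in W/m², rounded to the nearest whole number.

714 W/m²

Hour angle H = 15° × (8 − 12) = -60.00°.
cos θ_z = sin(11.8°) sin(13.3°) + cos(11.8°) cos(13.3°) cos(-60.00°) = 0.0470 + 0.4763 = 0.5233.
Top-of-atmosphere irradiance = S₀ cos θ_z = 1365 × 0.5233 = 714.30 W/m².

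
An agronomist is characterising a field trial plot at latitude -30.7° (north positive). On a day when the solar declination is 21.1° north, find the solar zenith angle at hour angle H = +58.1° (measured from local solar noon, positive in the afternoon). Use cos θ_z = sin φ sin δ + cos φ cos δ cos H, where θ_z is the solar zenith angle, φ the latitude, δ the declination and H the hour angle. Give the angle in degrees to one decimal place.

76.1°

With φ = -30.7°, δ = 21.1°, H = 58.10°: sin φ sin δ = -0.1838, cos φ cos δ cos H = 0.4239, so cos θ_z = 0.2401.
θ_z = arccos(0.2401) = 76.11°.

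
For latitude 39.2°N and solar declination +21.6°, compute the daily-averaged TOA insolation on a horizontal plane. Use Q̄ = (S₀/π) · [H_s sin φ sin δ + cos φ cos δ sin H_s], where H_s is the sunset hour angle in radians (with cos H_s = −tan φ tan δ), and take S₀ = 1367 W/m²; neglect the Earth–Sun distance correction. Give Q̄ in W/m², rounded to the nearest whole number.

489 W/m²

−tan φ tan δ = −(0.8156)(0.3959) = -0.3229; H_s = arccos(-0.3229) = 108.84°. In radians, H_s = 1.8996.
H_s sin φ sin δ = 1.8996 × 0.6320 × 0.3681 = 0.4419.
cos φ cos δ sin H_s = 0.7749 × 0.9298 × 0.9464 = 0.6819.
Q̄ = (1367/π) × (0.4419 + 0.6819) = 435.13 × 1.1238 = 489.00 W/m².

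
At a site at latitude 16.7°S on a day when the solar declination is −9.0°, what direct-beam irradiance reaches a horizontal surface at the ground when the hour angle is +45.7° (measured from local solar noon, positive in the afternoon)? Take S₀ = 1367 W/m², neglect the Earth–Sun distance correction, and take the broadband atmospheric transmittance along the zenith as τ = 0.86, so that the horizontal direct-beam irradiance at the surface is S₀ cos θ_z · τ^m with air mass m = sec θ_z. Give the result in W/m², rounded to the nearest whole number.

779 W/m²

cos θ_z = sin φ sin δ + cos φ cos δ cos H = (-0.2874)(-0.1564) + (0.9578)(0.9877)(0.6984) = 0.7056.
Air mass m = 1/cos θ_z = 1/0.7056 = 1.417; τ^m = 0.86^1.417 = 0.8076.
Surface direct beam = 1367 × 0.7056 × 0.8076 = 778.97 W/m².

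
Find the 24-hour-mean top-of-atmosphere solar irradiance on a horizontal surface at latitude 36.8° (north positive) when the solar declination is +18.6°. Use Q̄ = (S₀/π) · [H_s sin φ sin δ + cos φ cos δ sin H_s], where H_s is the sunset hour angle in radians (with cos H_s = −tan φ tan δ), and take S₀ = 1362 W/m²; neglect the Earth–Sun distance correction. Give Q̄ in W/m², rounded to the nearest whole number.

The sunset hour angle satisfies cos H_s = −tan φ tan δ = -0.2518, giving H_s = 104.58°. In radians, H_s = 1.8253.
H_s sin φ sin δ = 1.8253 × 0.5990 × 0.3190 = 0.3488.
cos φ cos δ sin H_s = 0.8007 × 0.9478 × 0.9678 = 0.7345.
Q̄ = (1362/π) × (0.3488 + 0.7345) = 433.54 × 1.0833 = 469.65 W/m².

470 W/m²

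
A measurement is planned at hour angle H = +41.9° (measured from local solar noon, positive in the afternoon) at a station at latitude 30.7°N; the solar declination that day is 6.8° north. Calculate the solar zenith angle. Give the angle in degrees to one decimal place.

45.9°

cos θ_z = sin φ sin δ + cos φ cos δ cos H = (0.5105)(0.1184) + (0.8599)(0.9930)(0.7443) = 0.6960.
θ_z = arccos(0.6960) = 45.89°.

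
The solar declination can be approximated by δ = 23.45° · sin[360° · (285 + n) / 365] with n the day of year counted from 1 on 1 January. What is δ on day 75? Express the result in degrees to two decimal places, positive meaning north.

-2.02°

360 × (285 + 75) / 365 = 355.068°; sin(355.068°) = -0.0860.
δ = 23.45 × -0.0860 = -2.017° ≈ -2.02°.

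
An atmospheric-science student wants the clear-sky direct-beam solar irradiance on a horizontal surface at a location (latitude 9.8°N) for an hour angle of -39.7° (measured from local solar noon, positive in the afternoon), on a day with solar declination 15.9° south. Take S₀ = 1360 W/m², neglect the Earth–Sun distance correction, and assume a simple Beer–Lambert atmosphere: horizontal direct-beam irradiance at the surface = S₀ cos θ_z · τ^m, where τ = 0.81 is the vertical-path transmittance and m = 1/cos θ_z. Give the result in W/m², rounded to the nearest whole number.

cos θ_z = sin φ sin δ + cos φ cos δ cos H = (0.1702)(-0.2740) + (0.9854)(0.9617)(0.7694) = 0.6825.
Air mass m = 1/cos θ_z = 1/0.6825 = 1.465; τ^m = 0.81^1.465 = 0.7344.
Surface direct beam = 1360 × 0.6825 × 0.7344 = 681.67 W/m².

682 W/m²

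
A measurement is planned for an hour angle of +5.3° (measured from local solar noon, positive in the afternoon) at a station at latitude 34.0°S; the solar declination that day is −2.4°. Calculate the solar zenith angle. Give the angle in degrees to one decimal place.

cos θ_z = sin φ sin δ + cos φ cos δ cos H = (-0.5592)(-0.0419) + (0.8290)(0.9991)(0.9957) = 0.8481.
θ_z = arccos(0.8481) = 31.99°.

32.0°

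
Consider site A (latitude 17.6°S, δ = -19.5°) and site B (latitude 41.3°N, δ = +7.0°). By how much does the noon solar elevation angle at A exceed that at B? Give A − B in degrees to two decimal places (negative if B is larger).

+32.40°

A: 90° − |-17.6 − (-19.5)| = 88.10°.
B: 90° − |41.3 − (7.0)| = 55.70°.
A − B = 88.10 − 55.70 = 32.40°.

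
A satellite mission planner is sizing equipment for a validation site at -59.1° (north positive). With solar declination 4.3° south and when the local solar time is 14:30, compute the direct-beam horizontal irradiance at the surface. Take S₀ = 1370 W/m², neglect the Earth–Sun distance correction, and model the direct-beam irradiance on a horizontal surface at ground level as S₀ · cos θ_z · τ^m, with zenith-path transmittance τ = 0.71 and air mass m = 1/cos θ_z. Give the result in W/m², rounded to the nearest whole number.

Hour angle H = 15° × (14.5 − 12) = 37.50°.
cos θ_z = sin(-59.1°) sin(-4.3°) + cos(-59.1°) cos(-4.3°) cos(37.50°) = 0.0643 + 0.4063 = 0.4706.
Air mass m = 1/cos θ_z = 1/0.4706 = 2.125; τ^m = 0.71^2.125 = 0.4830.
Surface direct beam = 1370 × 0.4706 × 0.4830 = 311.40 W/m².

311 W/m²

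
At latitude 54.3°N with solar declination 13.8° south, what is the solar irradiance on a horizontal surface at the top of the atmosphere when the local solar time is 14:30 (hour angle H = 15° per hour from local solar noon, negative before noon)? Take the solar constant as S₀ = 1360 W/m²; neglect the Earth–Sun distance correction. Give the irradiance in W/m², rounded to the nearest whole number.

Hour angle H = 15° × (14.5 − 12) = 37.50°.
cos θ_z = sin φ sin δ + cos φ cos δ cos H = (0.8121)(-0.2385) + (0.5835)(0.9711)(0.7934) = 0.2559.
Top-of-atmosphere irradiance = S₀ cos θ_z = 1360 × 0.2559 = 348.02 W/m².

348 W/m²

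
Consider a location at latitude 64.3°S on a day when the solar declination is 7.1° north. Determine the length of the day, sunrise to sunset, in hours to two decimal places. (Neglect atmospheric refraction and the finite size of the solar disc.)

cos H_s = −tan(-64.3°) · tan(7.1°) = 0.2588, so H_s = arccos(0.2588) = 75.00°.
Day length = 2 H_s / 15° h⁻¹ = 150.00° / 15 = 10.000 h.

10.00 hours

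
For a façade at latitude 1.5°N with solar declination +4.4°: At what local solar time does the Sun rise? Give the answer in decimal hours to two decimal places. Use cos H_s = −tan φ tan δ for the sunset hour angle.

cos H_s = −tan(1.5°) · tan(4.4°) = -0.0020, so H_s = arccos(-0.0020) = 90.11°.
Sunrise is at 12 − H_s/15 = 12 − 6.007 = 5.993 h local solar time.

5.99 h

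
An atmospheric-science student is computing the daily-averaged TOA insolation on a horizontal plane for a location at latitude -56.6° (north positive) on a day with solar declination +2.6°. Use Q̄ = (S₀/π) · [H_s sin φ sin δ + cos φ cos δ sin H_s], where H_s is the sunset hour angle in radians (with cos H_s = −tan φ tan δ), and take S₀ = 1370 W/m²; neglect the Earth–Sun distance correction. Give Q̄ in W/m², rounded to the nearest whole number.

214 W/m²

−tan φ tan δ = −(-1.5166)(0.0454) = 0.0689; H_s = arccos(0.0689) = 86.05°. In radians, H_s = 1.5019.
H_s sin φ sin δ = 1.5019 × -0.8348 × 0.0454 = -0.0569.
cos φ cos δ sin H_s = 0.5505 × 0.9990 × 0.9976 = 0.5486.
Q̄ = (1370/π) × (-0.0569 + 0.5486) = 436.08 × 0.4917 = 214.42 W/m².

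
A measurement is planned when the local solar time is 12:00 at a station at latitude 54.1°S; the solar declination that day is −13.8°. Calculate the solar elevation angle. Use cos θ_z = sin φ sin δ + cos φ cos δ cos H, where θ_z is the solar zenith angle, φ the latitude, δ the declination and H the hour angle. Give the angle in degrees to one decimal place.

49.7°

Hour angle H = 15° × (12 − 12) = 0.00°.
With φ = -54.1°, δ = -13.8°, H = 0.00°: sin φ sin δ = 0.1932, cos φ cos δ cos H = 0.5694, so cos θ_z = 0.7626.
θ_z = arccos(0.7626) = 40.31°, so the elevation is 90° − 40.31° = 49.69°.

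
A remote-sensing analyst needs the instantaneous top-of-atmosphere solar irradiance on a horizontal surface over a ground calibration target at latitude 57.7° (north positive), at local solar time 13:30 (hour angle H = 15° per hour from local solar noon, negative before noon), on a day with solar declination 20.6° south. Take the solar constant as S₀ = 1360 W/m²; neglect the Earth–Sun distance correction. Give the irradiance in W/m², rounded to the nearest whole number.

224 W/m²

Hour angle H = 15° × (13.5 − 12) = 22.50°.
With φ = 57.7°, δ = -20.6°, H = 22.50°: sin φ sin δ = -0.2974, cos φ cos δ cos H = 0.4621, so cos θ_z = 0.1647.
Top-of-atmosphere irradiance = S₀ cos θ_z = 1360 × 0.1647 = 223.99 W/m².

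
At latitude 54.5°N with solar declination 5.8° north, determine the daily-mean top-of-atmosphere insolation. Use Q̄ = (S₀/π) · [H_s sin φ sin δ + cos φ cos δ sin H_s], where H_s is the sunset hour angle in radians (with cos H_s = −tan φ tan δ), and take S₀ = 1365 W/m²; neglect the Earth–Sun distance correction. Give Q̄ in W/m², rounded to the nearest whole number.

−tan φ tan δ = −(1.4019)(0.1016) = -0.1424; H_s = arccos(-0.1424) = 98.19°. In radians, H_s = 1.7137.
H_s sin φ sin δ = 1.7137 × 0.8141 × 0.1011 = 0.1410.
cos φ cos δ sin H_s = 0.5807 × 0.9949 × 0.9898 = 0.5718.
Q̄ = (1365/π) × (0.1410 + 0.5718) = 434.49 × 0.7128 = 309.70 W/m².

310 W/m²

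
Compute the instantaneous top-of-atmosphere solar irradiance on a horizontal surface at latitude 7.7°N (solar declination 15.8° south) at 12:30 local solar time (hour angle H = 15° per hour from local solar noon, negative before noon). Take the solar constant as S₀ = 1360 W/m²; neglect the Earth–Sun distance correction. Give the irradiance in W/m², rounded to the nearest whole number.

Hour angle H = 15° × (12.5 − 12) = 7.50°.
With φ = 7.7°, δ = -15.8°, H = 7.50°: sin φ sin δ = -0.0365, cos φ cos δ cos H = 0.9454, so cos θ_z = 0.9089.
Top-of-atmosphere irradiance = S₀ cos θ_z = 1360 × 0.9089 = 1236.10 W/m².

1236 W/m²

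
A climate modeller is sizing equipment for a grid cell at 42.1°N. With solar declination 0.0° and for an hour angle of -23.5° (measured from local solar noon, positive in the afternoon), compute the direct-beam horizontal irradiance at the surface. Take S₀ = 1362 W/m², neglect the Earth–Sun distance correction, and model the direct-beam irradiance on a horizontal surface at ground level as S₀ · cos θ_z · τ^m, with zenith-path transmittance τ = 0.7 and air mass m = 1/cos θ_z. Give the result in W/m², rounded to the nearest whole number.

cos θ_z = sin φ sin δ + cos φ cos δ cos H = (0.6704)(0.0000) + (0.7420)(1.0000)(0.9171) = 0.6805.
Air mass m = 1/cos θ_z = 1/0.6805 = 1.470; τ^m = 0.7^1.470 = 0.5920.
Surface direct beam = 1362 × 0.6805 × 0.5920 = 548.69 W/m².

549 W/m²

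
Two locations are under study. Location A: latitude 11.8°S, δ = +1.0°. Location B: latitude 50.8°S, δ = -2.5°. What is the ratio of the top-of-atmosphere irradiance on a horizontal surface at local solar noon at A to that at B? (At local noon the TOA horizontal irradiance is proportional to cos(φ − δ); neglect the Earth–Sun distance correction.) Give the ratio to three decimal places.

1.466

A: cos θ_z = cos(-11.8° − (1.0°)) = 0.9751.
B: cos θ_z = cos(-50.8° − (-2.5°)) = 0.6652.
Ratio A/B = 0.9751 / 0.6652 = 1.4659.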